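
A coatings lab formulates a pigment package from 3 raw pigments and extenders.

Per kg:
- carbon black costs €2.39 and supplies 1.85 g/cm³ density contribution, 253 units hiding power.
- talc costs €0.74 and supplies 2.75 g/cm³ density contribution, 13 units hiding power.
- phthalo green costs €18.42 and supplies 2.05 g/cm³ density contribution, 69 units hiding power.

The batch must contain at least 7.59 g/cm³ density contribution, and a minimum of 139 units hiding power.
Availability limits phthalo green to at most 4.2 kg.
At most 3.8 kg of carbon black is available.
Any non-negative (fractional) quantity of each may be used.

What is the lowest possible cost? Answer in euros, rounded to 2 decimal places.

Let x1 = kg of carbon black, x2 = kg of talc, x3 = kg of phthalo green.
Minimize 2.39x1 + 0.74x2 + 18.42x3 subject to:
  1.85x1 + 2.75x2 + 2.05x3 ≥ 7.59   (density contribution)
  253x1 + 13x2 + 69x3 ≥ 139   (hiding power)
  x3 ≤ 4.2
  x1 ≤ 3.8
  x1, x2, x3 ≥ 0.
At the optimum only carbon black, talc are positive (phthalo green = 0). Binding constraints: density contribution and hiding power.
Solving gives x1 = 0.4222, x2 = 2.476.
Objective = 2.39·0.4222 + 0.74·2.476 = 2.8413.

€2.84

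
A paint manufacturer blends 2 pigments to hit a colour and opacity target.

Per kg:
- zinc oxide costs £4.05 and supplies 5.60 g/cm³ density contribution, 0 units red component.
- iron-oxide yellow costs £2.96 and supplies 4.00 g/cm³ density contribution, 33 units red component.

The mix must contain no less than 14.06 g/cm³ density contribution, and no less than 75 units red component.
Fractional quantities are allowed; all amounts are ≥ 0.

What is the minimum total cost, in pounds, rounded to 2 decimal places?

This is a linear program. Let x1 = kg of zinc oxide, x2 = kg of iron-oxide yellow.
Minimise 4.05x1 + 2.96x2 subject to:
  5.6x1 + 4x2 ≥ 14.06   (density contribution)
  33x2 ≥ 75   (red component)
  x1, x2 ≥ 0.
Both inputs are positive at the optimum. The density contribution and red component requirements are met with equality.
That vertex is x1 = 0.8873, x2 = 2.273.
Objective = 4.05·0.8873 + 2.96·2.273 = 10.3216.

£10.32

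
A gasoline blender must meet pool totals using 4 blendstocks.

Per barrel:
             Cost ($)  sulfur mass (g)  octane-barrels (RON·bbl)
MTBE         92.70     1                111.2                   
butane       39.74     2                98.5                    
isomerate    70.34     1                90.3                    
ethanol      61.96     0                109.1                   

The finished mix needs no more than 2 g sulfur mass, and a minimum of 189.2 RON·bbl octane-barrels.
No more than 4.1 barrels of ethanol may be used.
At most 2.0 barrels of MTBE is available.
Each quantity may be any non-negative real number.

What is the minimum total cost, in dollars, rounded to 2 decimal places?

Treat it as an LP. Let x1 = barrels of MTBE, x2 = barrels of butane, x3 = barrels of isomerate, x4 = barrels of ethanol.
min 92.7x1 + 39.74x2 + 70.34x3 + 61.96x4 with:
  1x1 + 2x2 + 1x3 ≤ 2   (sulfur mass)
  111.2x1 + 98.5x2 + 90.3x3 + 109.1x4 ≥ 189.2   (octane-barrels)
  x4 ≤ 4.1
  x1 ≤ 2
  x1, x2, x3, x4 ≥ 0.
At the optimum only butane, ethanol are positive (MTBE, isomerate = 0). There the sulfur mass and octane-barrels constraints are tight.
That vertex is x2 = 1, x4 = 0.8313.
Cost = 39.74·1 + 61.96·0.8313 = 91.2473.

$91.25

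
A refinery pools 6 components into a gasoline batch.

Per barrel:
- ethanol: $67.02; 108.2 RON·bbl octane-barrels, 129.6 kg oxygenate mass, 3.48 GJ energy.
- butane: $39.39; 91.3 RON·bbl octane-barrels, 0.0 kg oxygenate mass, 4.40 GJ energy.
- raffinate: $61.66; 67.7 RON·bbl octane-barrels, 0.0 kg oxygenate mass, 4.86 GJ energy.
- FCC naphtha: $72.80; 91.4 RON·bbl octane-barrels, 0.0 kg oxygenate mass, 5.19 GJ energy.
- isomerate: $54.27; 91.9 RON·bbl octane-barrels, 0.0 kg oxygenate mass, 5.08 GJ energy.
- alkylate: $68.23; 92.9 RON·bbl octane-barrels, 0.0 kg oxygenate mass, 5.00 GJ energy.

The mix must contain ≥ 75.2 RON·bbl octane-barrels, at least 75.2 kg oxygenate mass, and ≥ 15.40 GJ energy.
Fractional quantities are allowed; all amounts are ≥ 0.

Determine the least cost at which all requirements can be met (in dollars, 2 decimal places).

$158.68

Let x1 = barrels of ethanol, x2 = barrels of butane, x3 = barrels of raffinate, x4 = barrels of FCC naphtha, x5 = barrels of isomerate, x6 = barrels of alkylate.
Minimize 67.02x1 + 39.39x2 + 61.66x3 + 72.8x4 + 54.27x5 + 68.23x6 s.t.:
  108.2x1 + 91.3x2 + 67.7x3 + 91.4x4 + 91.9x5 + 92.9x6 ≥ 75.2   (octane-barrels)
  129.6x1 ≥ 75.2   (oxygenate mass)
  3.48x1 + 4.4x2 + 4.86x3 + 5.19x4 + 5.08x5 + 5x6 ≥ 15.4   (energy)
  x1, x2, x3, x4, x5, x6 ≥ 0.
The cheapest feasible vertex uses only ethanol, butane; raffinate, FCC naphtha, isomerate, alkylate are not used. There the oxygenate mass and energy constraints are tight.
So ethanol = 0.58025 barrels, butane = 3.0411 barrels.
Total cost: 67.02·0.58025 + 39.39·3.0411 = 158.6773.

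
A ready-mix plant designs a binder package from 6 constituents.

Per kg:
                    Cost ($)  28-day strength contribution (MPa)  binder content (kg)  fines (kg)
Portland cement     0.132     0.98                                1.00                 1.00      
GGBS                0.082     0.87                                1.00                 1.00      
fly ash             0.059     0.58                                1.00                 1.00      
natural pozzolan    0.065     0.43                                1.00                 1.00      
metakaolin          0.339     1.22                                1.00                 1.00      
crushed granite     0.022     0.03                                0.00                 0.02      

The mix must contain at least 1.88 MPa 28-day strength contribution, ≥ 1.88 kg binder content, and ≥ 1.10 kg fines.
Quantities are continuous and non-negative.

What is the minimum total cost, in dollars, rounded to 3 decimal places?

Treat it as an LP. Let x1 = kg of Portland cement, x2 = kg of GGBS, x3 = kg of fly ash, x4 = kg of natural pozzolan, x5 = kg of metakaolin, x6 = kg of crushed granite.
Minimise 0.132x1 + 0.082x2 + 0.059x3 + 0.065x4 + 0.339x5 + 0.022x6 subject to:
  0.98x1 + 0.87x2 + 0.58x3 + 0.43x4 + 1.22x5 + 0.03x6 ≥ 1.88   (28-day strength contribution)
  1x1 + 1x2 + 1x3 + 1x4 + 1x5 ≥ 1.88   (binder content)
  1x1 + 1x2 + 1x3 + 1x4 + 1x5 + 0.02x6 ≥ 1.1   (fines)
  x1, x2, x3, x4, x5, x6 ≥ 0.
The minimum-cost mix takes nothing from Portland cement, fly ash, natural pozzolan, metakaolin, crushed granite — only GGBS. The 28-day strength contribution requirement is met with equality.
So GGBS = 2.161 kg.
Hence cost = 0.082·2.161 = $0.17720.

$0.177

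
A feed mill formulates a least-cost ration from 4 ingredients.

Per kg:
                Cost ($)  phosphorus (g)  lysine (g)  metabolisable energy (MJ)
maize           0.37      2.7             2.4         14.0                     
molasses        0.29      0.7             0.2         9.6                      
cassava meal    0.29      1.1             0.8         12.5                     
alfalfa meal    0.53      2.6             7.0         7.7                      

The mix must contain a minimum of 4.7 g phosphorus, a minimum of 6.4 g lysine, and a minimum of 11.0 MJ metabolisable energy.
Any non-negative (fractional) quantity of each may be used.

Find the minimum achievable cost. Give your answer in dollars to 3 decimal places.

$0.726

Let x1 = kg of maize, x2 = kg of molasses, x3 = kg of cassava meal, x4 = kg of alfalfa meal.
min 0.37x1 + 0.29x2 + 0.29x3 + 0.53x4 subject to:
  2.7x1 + 0.7x2 + 1.1x3 + 2.6x4 ≥ 4.7   (phosphorus)
  2.4x1 + 0.2x2 + 0.8x3 + 7x4 ≥ 6.4   (lysine)
  14x1 + 9.6x2 + 12.5x3 + 7.7x4 ≥ 11   (metabolisable energy)
  x1, x2, x3, x4 ≥ 0.
At the optimum only maize, alfalfa meal are positive (molasses, cassava meal = 0). Binding constraints: phosphorus and lysine.
So maize = 1.284 kg, alfalfa meal = 0.4739 kg.
Cost = 0.37·1.284 + 0.53·0.4739 = 0.72625.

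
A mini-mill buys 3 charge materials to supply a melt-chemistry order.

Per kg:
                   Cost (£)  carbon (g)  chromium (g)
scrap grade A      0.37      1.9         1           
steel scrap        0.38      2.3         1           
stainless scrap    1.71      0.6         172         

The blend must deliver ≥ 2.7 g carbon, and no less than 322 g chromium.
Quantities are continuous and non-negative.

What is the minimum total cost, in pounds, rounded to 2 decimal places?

£3.46

Treat it as an LP. Let x1 = kg of scrap grade A, x2 = kg of steel scrap, x3 = kg of stainless scrap.
Minimise 0.37x1 + 0.38x2 + 1.71x3 subject to:
  1.9x1 + 2.3x2 + 0.6x3 ≥ 2.7   (carbon)
  1x1 + 1x2 + 172x3 ≥ 322   (chromium)
  x1, x2, x3 ≥ 0.
The cheapest feasible vertex uses only steel scrap, stainless scrap; scrap grade A is not used. The carbon and chromium requirements are met with equality.
That vertex is x2 = 0.6866, x3 = 1.868.
Cost = 0.38·0.6866 + 1.71·1.868 = 3.4552.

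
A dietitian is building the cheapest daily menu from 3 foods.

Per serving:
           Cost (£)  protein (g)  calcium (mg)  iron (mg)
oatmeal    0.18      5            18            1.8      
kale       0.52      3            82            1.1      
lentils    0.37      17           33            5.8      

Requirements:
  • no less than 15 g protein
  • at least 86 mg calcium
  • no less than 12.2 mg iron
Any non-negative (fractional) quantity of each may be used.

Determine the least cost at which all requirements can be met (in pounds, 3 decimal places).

£0.877

This is a linear program. Let x1 = servings of oatmeal, x2 = servings of kale, x3 = servings of lentils.
min 0.18x1 + 0.52x2 + 0.37x3 subject to:
  5x1 + 3x2 + 17x3 ≥ 15   (protein)
  18x1 + 82x2 + 33x3 ≥ 86   (calcium)
  1.8x1 + 1.1x2 + 5.8x3 ≥ 12.2   (iron)
  x1, x2, x3 ≥ 0.
At the optimum only kale, lentils are positive (oatmeal = 0). The calcium and iron requirements are met with equality.
Solving gives x2 = 0.219, x3 = 2.062.
Total cost: 0.52·0.219 + 0.37·2.062 = 0.87682.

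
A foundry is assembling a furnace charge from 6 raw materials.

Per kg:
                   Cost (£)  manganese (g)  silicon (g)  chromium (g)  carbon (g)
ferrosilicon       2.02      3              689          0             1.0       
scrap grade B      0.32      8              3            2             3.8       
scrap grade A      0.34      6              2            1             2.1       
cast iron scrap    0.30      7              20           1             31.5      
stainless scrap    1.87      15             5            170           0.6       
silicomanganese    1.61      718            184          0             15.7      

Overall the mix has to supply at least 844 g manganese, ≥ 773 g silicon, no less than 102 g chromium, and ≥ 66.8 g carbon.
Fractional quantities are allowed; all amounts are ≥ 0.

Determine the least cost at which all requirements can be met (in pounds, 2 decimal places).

Set it up as a linear program. Let x1 = kg of ferrosilicon, x2 = kg of scrap grade B, x3 = kg of scrap grade A, x4 = kg of cast iron scrap, x5 = kg of stainless scrap, x6 = kg of silicomanganese.
Minimise 2.02x1 + 0.32x2 + 0.34x3 + 0.3x4 + 1.87x5 + 1.61x6 with:
  3x1 + 8x2 + 6x3 + 7x4 + 15x5 + 718x6 ≥ 844   (manganese)
  689x1 + 3x2 + 2x3 + 20x4 + 5x5 + 184x6 ≥ 773   (silicon)
  2x2 + 1x3 + 1x4 + 170x5 ≥ 102   (chromium)
  1x1 + 3.8x2 + 2.1x3 + 31.5x4 + 0.6x5 + 15.7x6 ≥ 66.8   (carbon)
  x1, x2, x3, x4, x5, x6 ≥ 0.
The minimum-cost mix takes nothing from scrap grade B, scrap grade A — only ferrosilicon, cast iron scrap, stainless scrap, silicomanganese. There the manganese, silicon, chromium, carbon constraints are tight.
Solving gives x1 = 0.7679, x4 = 1.514, x5 = 0.5911, x6 = 1.145.
Cost = 2.02·0.7679 + 0.3·1.514 + 1.87·0.5911 + 1.61·1.145 = 4.9542.

£4.95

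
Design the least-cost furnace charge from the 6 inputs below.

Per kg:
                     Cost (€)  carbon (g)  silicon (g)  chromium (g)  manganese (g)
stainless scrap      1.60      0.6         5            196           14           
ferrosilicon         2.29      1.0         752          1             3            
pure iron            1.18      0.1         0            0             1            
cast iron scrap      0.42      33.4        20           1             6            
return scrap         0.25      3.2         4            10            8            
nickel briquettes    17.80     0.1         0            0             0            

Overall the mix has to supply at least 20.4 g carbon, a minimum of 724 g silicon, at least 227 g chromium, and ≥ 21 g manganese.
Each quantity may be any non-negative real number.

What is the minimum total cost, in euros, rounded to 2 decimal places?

€4.23

This is a linear program. Let x1 = kg of stainless scrap, x2 = kg of ferrosilicon, x3 = kg of pure iron, x4 = kg of cast iron scrap, x5 = kg of return scrap, x6 = kg of nickel briquettes.
min 1.6x1 + 2.29x2 + 1.18x3 + 0.42x4 + 0.25x5 + 17.8x6 with:
  0.6x1 + 1x2 + 0.1x3 + 33.4x4 + 3.2x5 + 0.1x6 ≥ 20.4   (carbon)
  5x1 + 752x2 + 20x4 + 4x5 ≥ 724   (silicon)
  196x1 + 1x2 + 1x4 + 10x5 ≥ 227   (chromium)
  14x1 + 3x2 + 1x3 + 6x4 + 8x5 ≥ 21   (manganese)
  x1, x2, x3, x4, x5, x6 ≥ 0.
The optimal basis is {stainless scrap, ferrosilicon, cast iron scrap}; pure iron, return scrap, nickel briquettes drop out. There the carbon, silicon, chromium constraints are tight.
Optimal quantities: stainless scrap = 1.15 kg, ferrosilicon = 0.9402 kg, cast iron scrap = 0.562 kg.
Total cost: 1.6·1.15 + 2.29·0.9402 + 0.42·0.562 = 4.2291.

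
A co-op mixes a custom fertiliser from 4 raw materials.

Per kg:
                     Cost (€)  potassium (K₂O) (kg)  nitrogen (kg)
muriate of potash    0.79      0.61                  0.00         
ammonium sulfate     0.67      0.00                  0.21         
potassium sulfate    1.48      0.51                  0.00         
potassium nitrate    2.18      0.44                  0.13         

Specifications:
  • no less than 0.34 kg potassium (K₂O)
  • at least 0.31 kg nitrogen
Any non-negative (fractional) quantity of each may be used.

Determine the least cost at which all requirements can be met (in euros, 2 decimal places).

€1.43

Set it up as a linear program. Let x1 = kg of muriate of potash, x2 = kg of ammonium sulfate, x3 = kg of potassium sulfate, x4 = kg of potassium nitrate.
Minimize 0.79x1 + 0.67x2 + 1.48x3 + 2.18x4 s.t.:
  0.61x1 + 0.51x3 + 0.44x4 ≥ 0.34   (potassium (K₂O))
  0.21x2 + 0.13x4 ≥ 0.31   (nitrogen)
  x1, x2, x3, x4 ≥ 0.
The minimum-cost mix takes nothing from potassium sulfate, potassium nitrate — only muriate of potash, ammonium sulfate. The potassium (K₂O) and nitrogen requirements are met with equality.
So muriate of potash = 0.5574 kg, ammonium sulfate = 1.476 kg.
Cost = 0.79·0.5574 + 0.67·1.476 = 1.4293.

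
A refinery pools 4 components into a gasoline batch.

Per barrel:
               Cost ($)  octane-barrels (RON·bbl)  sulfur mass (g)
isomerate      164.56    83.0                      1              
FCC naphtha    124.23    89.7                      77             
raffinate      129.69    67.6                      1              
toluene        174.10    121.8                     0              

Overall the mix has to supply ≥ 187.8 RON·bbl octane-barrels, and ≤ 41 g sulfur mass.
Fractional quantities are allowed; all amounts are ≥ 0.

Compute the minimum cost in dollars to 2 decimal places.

$266.32

Let x1 = barrels of isomerate, x2 = barrels of FCC naphtha, x3 = barrels of raffinate, x4 = barrels of toluene.
Minimize 164.56x1 + 124.23x2 + 129.69x3 + 174.1x4 subject to:
  83x1 + 89.7x2 + 67.6x3 + 121.8x4 ≥ 187.8   (octane-barrels)
  1x1 + 77x2 + 1x3 ≤ 41   (sulfur mass)
  x1, x2, x3, x4 ≥ 0.
The optimal basis is {FCC naphtha, toluene}; isomerate, raffinate drop out. There the octane-barrels and sulfur mass constraints are tight.
That vertex is x2 = 0.532468, x4 = 1.14973.
Objective = 124.23·0.532468 + 174.1·1.14973 = 266.3165.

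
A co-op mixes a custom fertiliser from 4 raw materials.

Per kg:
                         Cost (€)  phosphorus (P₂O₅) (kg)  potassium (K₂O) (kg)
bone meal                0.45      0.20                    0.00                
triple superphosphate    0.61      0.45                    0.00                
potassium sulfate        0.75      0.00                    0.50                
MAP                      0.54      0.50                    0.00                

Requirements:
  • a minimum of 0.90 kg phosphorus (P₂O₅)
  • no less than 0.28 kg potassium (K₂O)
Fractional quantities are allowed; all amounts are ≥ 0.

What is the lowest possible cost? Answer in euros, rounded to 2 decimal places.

Let x1 = kg of bone meal, x2 = kg of triple superphosphate, x3 = kg of potassium sulfate, x4 = kg of MAP.
Minimize 0.45x1 + 0.61x2 + 0.75x3 + 0.54x4 subject to:
  0.2x1 + 0.45x2 + 0.5x4 ≥ 0.9   (phosphorus (P₂O₅))
  0.5x3 ≥ 0.28   (potassium (K₂O))
  x1, x2, x3, x4 ≥ 0.
The optimal basis is {potassium sulfate, MAP}; bone meal, triple superphosphate drop out. There the phosphorus (P₂O₅) and potassium (K₂O) constraints are tight.
Optimal quantities: potassium sulfate = 0.56 kg, MAP = 1.8 kg.
Cost = 0.75·0.56 + 0.54·1.8 = 1.3920.

€1.39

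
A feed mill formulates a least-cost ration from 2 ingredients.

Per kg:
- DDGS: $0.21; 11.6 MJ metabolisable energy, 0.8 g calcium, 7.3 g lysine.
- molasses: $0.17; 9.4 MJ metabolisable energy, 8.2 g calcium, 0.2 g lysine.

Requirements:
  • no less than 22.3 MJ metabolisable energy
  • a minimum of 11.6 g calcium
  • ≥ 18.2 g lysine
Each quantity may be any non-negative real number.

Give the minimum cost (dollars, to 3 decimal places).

This is a linear program. Let x1 = kg of DDGS, x2 = kg of molasses.
min 0.21x1 + 0.17x2 subject to:
  11.6x1 + 9.4x2 ≥ 22.3   (metabolisable energy)
  0.8x1 + 8.2x2 ≥ 11.6   (calcium)
  7.3x1 + 0.2x2 ≥ 18.2   (lysine)
  x1, x2 ≥ 0.
Both inputs are positive at the optimum. The calcium and lysine requirements are met with equality.
Solving gives x1 = 2.461, x2 = 1.1745.
Cost = 0.21·2.461 + 0.17·1.1745 = 0.71648.

$0.716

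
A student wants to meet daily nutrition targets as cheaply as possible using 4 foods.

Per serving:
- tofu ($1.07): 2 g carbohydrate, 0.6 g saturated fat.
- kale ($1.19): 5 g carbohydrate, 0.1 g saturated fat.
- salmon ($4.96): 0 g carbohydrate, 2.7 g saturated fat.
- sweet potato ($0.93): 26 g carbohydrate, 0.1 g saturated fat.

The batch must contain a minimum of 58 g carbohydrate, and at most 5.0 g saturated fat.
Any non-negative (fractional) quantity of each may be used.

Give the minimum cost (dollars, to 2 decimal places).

$2.07

This is a linear program. Let x1 = servings of tofu, x2 = servings of kale, x3 = servings of salmon, x4 = servings of sweet potato.
Minimise 1.07x1 + 1.19x2 + 4.96x3 + 0.93x4 subject to:
  2x1 + 5x2 + 26x4 ≥ 58   (carbohydrate)
  0.6x1 + 0.1x2 + 2.7x3 + 0.1x4 ≤ 5   (saturated fat)
  x1, x2, x3, x4 ≥ 0.
At the optimum only sweet potato is positive (tofu, kale, salmon = 0). The carbohydrate requirement is met with equality.
That vertex is x4 = 2.231.
Total cost: 0.93·2.231 = 2.0748.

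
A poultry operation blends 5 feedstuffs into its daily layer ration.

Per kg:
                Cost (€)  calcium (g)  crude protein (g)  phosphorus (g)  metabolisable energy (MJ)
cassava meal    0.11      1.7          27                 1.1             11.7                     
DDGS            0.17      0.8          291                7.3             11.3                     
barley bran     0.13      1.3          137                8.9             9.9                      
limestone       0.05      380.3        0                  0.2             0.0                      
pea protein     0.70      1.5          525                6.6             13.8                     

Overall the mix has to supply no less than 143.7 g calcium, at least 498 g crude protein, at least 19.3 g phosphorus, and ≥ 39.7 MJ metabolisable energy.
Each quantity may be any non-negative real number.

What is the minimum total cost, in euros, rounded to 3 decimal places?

Treat it as an LP. Let x1 = kg of cassava meal, x2 = kg of DDGS, x3 = kg of barley bran, x4 = kg of limestone, x5 = kg of pea protein.
Minimize 0.11x1 + 0.17x2 + 0.13x3 + 0.05x4 + 0.7x5 subject to:
  1.7x1 + 0.8x2 + 1.3x3 + 380.3x4 + 1.5x5 ≥ 143.7   (calcium)
  27x1 + 291x2 + 137x3 + 525x5 ≥ 498   (crude protein)
  1.1x1 + 7.3x2 + 8.9x3 + 0.2x4 + 6.6x5 ≥ 19.3   (phosphorus)
  11.7x1 + 11.3x2 + 9.9x3 + 13.8x5 ≥ 39.7   (metabolisable energy)
  x1, x2, x3, x4, x5 ≥ 0.
The cheapest feasible vertex uses only cassava meal, DDGS, barley bran, limestone; pea protein is not used. The calcium, crude protein, phosphorus, metabolisable energy requirements are met with equality.
That vertex is x1 = 1.429, x2 = 1.05, x3 = 1.122, x4 = 0.3654.
Hence cost = 0.11·1.429 + 0.17·1.05 + 0.13·1.122 + 0.05·0.3654 = €0.49982.

€0.500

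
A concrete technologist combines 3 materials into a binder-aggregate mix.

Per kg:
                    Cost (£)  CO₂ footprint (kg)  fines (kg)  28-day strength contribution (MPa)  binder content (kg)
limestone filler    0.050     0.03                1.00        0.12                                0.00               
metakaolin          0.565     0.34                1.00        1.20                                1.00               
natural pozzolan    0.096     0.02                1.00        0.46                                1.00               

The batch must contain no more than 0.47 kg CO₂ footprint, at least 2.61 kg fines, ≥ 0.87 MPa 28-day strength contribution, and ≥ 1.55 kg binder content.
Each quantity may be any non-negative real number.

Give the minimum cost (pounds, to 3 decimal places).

Let x1 = kg of limestone filler, x2 = kg of metakaolin, x3 = kg of natural pozzolan.
Minimise 0.05x1 + 0.565x2 + 0.096x3 s.t.:
  0.03x1 + 0.34x2 + 0.02x3 ≤ 0.47   (CO₂ footprint)
  1x1 + 1x2 + 1x3 ≥ 2.61   (fines)
  0.12x1 + 1.2x2 + 0.46x3 ≥ 0.87   (28-day strength contribution)
  1x2 + 1x3 ≥ 1.55   (binder content)
  x1, x2, x3 ≥ 0.
The cheapest feasible vertex uses only limestone filler, natural pozzolan; metakaolin is not used. The fines and 28-day strength contribution requirements are met with equality.
Optimal quantities: limestone filler = 0.9724 kg, natural pozzolan = 1.638 kg.
Objective = 0.05·0.9724 + 0.096·1.638 = 0.20587.

£0.206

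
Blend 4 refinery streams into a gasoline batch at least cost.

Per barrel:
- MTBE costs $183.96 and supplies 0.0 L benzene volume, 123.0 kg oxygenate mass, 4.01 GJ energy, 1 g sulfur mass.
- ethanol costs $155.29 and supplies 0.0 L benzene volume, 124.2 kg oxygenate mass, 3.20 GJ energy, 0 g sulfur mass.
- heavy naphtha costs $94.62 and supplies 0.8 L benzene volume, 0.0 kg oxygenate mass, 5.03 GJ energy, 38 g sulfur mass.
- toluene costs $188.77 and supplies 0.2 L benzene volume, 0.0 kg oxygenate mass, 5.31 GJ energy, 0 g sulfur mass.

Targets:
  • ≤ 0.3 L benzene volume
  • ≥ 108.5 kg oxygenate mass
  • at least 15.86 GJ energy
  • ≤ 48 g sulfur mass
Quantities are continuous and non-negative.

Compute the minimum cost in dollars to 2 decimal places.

Treat it as an LP. Let x1 = barrels of MTBE, x2 = barrels of ethanol, x3 = barrels of heavy naphtha, x4 = barrels of toluene.
min 183.96x1 + 155.29x2 + 94.62x3 + 188.77x4 s.t.:
  0.8x3 + 0.2x4 ≤ 0.3   (benzene volume)
  123x1 + 124.2x2 ≥ 108.5   (oxygenate mass)
  4.01x1 + 3.2x2 + 5.03x3 + 5.31x4 ≥ 15.86   (energy)
  1x1 + 38x3 ≤ 48   (sulfur mass)
  x1, x2, x3, x4 ≥ 0.
The minimum-cost mix takes nothing from ethanol, heavy naphtha — only MTBE, toluene. There the benzene volume and energy constraints are tight.
Optimal quantities: MTBE = 1.9688 barrels, toluene = 1.5 barrels.
Cost = 183.96·1.9688 + 188.77·1.5 = 645.3354.

$645.34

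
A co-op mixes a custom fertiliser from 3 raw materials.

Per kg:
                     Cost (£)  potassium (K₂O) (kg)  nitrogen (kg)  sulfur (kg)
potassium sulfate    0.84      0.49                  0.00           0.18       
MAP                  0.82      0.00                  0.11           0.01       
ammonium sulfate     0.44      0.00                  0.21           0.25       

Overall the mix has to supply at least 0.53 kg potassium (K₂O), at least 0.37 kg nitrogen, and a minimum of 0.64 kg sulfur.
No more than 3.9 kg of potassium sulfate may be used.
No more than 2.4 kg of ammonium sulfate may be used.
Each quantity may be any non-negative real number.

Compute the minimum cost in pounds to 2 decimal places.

£1.69

Let x1 = kg of potassium sulfate, x2 = kg of MAP, x3 = kg of ammonium sulfate.
Minimise 0.84x1 + 0.82x2 + 0.44x3 subject to:
  0.49x1 ≥ 0.53   (potassium (K₂O))
  0.11x2 + 0.21x3 ≥ 0.37   (nitrogen)
  0.18x1 + 0.01x2 + 0.25x3 ≥ 0.64   (sulfur)
  x1 ≤ 3.9
  x3 ≤ 2.4
  x1, x2, x3 ≥ 0.
At the optimum only potassium sulfate, ammonium sulfate are positive (MAP = 0). There the potassium (K₂O) and sulfur constraints are tight.
That vertex is x1 = 1.082, x3 = 1.781.
Hence cost = 0.84·1.082 + 0.44·1.781 = £1.6925.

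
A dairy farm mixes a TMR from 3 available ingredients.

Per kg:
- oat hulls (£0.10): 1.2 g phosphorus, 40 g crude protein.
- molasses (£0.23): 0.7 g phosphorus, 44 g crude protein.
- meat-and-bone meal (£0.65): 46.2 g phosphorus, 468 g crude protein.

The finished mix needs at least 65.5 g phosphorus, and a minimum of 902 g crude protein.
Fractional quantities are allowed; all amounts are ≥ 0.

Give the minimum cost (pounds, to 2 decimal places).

Treat it as an LP. Let x1 = kg of oat hulls, x2 = kg of molasses, x3 = kg of meat-and-bone meal.
Minimize 0.1x1 + 0.23x2 + 0.65x3 with:
  1.2x1 + 0.7x2 + 46.2x3 ≥ 65.5   (phosphorus)
  40x1 + 44x2 + 468x3 ≥ 902   (crude protein)
  x1, x2, x3 ≥ 0.
The minimum-cost mix takes nothing from oat hulls, molasses — only meat-and-bone meal. There the crude protein constraint is tight.
Solving gives x3 = 1.927.
Total cost: 0.65·1.927 = 1.2526.

£1.25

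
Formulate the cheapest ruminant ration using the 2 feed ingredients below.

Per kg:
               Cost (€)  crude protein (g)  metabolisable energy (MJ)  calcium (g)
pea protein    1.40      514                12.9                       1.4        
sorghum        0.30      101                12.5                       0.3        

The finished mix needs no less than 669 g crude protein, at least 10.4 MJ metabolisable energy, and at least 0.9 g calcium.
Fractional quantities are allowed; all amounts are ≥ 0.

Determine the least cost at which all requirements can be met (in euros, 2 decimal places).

This is a linear program. Let x1 = kg of pea protein, x2 = kg of sorghum.
min 1.4x1 + 0.3x2 subject to:
  514x1 + 101x2 ≥ 669   (crude protein)
  12.9x1 + 12.5x2 ≥ 10.4   (metabolisable energy)
  1.4x1 + 0.3x2 ≥ 0.9   (calcium)
  x1, x2 ≥ 0.
The minimum-cost mix takes nothing from sorghum — only pea protein. There the crude protein constraint is tight.
So pea protein = 1.302 kg.
Hence cost = 1.4·1.302 = €1.8228.

€1.82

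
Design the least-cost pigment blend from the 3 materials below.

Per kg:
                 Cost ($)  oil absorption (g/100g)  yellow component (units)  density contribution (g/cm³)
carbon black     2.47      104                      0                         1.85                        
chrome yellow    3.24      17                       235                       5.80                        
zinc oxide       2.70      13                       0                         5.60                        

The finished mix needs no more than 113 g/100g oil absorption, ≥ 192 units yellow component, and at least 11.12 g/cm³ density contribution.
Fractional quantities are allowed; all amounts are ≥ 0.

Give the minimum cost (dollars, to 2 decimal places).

$5.72

Let x1 = kg of carbon black, x2 = kg of chrome yellow, x3 = kg of zinc oxide.
min 2.47x1 + 3.24x2 + 2.7x3 subject to:
  104x1 + 17x2 + 13x3 ≤ 113   (oil absorption)
  235x2 ≥ 192   (yellow component)
  1.85x1 + 5.8x2 + 5.6x3 ≥ 11.12   (density contribution)
  x1, x2, x3 ≥ 0.
The minimum-cost mix takes nothing from carbon black — only chrome yellow, zinc oxide. The yellow component and density contribution requirements are met with equality.
Solving gives x2 = 0.81702, x3 = 1.1395.
Cost = 3.24·0.81702 + 2.7·1.1395 = 5.7238.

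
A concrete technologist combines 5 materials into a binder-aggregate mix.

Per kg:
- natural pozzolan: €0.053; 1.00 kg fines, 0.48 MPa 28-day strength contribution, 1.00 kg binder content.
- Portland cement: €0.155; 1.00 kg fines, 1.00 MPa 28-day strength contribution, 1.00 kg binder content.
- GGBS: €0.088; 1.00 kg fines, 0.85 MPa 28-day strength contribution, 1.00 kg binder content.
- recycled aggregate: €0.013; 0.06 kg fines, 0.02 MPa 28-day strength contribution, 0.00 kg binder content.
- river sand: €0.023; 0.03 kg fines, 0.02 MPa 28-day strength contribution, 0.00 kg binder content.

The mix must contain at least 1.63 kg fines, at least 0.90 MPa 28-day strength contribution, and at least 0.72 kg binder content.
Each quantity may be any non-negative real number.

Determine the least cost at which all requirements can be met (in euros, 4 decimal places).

Let x1 = kg of natural pozzolan, x2 = kg of Portland cement, x3 = kg of GGBS, x4 = kg of recycled aggregate, x5 = kg of river sand.
Minimise 0.053x1 + 0.155x2 + 0.088x3 + 0.013x4 + 0.023x5 s.t.:
  1x1 + 1x2 + 1x3 + 0.06x4 + 0.03x5 ≥ 1.63   (fines)
  0.48x1 + 1x2 + 0.85x3 + 0.02x4 + 0.02x5 ≥ 0.9   (28-day strength contribution)
  1x1 + 1x2 + 1x3 ≥ 0.72   (binder content)
  x1, x2, x3, x4, x5 ≥ 0.
At the optimum only natural pozzolan, GGBS are positive (Portland cement, recycled aggregate, river sand = 0). The fines and 28-day strength contribution requirements are met with equality.
That vertex is x1 = 1.312, x3 = 0.3178.
Cost = 0.053·1.312 + 0.088·0.3178 = 0.097502.

€0.0975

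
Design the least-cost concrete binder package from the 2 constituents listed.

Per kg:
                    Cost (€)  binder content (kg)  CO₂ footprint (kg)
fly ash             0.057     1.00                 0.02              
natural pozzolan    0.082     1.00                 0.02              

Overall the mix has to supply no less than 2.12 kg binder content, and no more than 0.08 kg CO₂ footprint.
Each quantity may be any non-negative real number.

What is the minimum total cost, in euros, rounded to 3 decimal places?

This is a linear program. Let x1 = kg of fly ash, x2 = kg of natural pozzolan.
Minimize 0.057x1 + 0.082x2 with:
  1x1 + 1x2 ≥ 2.12   (binder content)
  0.02x1 + 0.02x2 ≤ 0.08   (CO₂ footprint)
  x1, x2 ≥ 0.
The minimum-cost mix takes nothing from natural pozzolan — only fly ash. Binding constraint: binder content.
Solving gives x1 = 2.12.
Hence cost = 0.057·2.12 = €0.12084.

€0.121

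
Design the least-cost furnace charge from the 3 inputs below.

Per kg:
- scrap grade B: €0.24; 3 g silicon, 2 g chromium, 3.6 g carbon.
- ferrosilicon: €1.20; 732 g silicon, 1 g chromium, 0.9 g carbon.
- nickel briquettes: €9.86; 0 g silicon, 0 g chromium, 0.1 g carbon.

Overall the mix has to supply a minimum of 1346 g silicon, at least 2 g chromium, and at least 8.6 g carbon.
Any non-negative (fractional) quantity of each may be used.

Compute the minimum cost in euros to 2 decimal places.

€2.66

This is a linear program. Let x1 = kg of scrap grade B, x2 = kg of ferrosilicon, x3 = kg of nickel briquettes.
min 0.24x1 + 1.2x2 + 9.86x3 s.t.:
  3x1 + 732x2 ≥ 1346   (silicon)
  2x1 + 1x2 ≥ 2   (chromium)
  3.6x1 + 0.9x2 + 0.1x3 ≥ 8.6   (carbon)
  x1, x2, x3 ≥ 0.
The cheapest feasible vertex uses only scrap grade B, ferrosilicon; nickel briquettes is not used. The silicon and carbon requirements are met with equality.
So scrap grade B = 1.931 kg, ferrosilicon = 1.831 kg.
Total cost: 0.24·1.931 + 1.2·1.831 = 2.6606.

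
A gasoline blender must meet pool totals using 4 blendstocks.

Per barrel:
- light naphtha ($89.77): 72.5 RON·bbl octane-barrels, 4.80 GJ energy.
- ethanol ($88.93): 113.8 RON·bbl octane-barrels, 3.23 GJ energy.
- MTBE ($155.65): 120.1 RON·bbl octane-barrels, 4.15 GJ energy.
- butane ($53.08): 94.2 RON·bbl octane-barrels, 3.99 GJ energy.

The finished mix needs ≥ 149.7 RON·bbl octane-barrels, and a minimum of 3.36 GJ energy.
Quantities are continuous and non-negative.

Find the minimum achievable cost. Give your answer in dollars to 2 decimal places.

$84.35

This is a linear program. Let x1 = barrels of light naphtha, x2 = barrels of ethanol, x3 = barrels of MTBE, x4 = barrels of butane.
Minimize 89.77x1 + 88.93x2 + 155.65x3 + 53.08x4 subject to:
  72.5x1 + 113.8x2 + 120.1x3 + 94.2x4 ≥ 149.7   (octane-barrels)
  4.8x1 + 3.23x2 + 4.15x3 + 3.99x4 ≥ 3.36   (energy)
  x1, x2, x3, x4 ≥ 0.
At the optimum only butane is positive (light naphtha, ethanol, MTBE = 0). There the octane-barrels constraint is tight.
That vertex is x4 = 1.5892.
Cost = 53.08·1.5892 = 84.3547.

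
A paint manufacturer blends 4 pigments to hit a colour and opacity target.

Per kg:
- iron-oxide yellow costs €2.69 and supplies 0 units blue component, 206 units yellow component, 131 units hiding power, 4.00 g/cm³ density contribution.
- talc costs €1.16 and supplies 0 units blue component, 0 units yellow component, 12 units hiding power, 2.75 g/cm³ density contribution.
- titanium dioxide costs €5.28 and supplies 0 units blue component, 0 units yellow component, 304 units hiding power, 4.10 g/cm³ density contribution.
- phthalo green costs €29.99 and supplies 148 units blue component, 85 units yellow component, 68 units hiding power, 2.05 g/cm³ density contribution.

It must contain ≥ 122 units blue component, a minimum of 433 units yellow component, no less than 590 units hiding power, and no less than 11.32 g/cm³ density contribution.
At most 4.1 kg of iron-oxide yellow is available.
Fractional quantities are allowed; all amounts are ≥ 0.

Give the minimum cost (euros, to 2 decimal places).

Treat it as an LP. Let x1 = kg of iron-oxide yellow, x2 = kg of talc, x3 = kg of titanium dioxide, x4 = kg of phthalo green.
min 2.69x1 + 1.16x2 + 5.28x3 + 29.99x4 with:
  148x4 ≥ 122   (blue component)
  206x1 + 85x4 ≥ 433   (yellow component)
  131x1 + 12x2 + 304x3 + 68x4 ≥ 590   (hiding power)
  4x1 + 2.75x2 + 4.1x3 + 2.05x4 ≥ 11.32   (density contribution)
  x1 ≤ 4.1
  x1, x2, x3, x4 ≥ 0.
The cheapest feasible vertex uses only iron-oxide yellow, titanium dioxide, phthalo green; talc is not used. There the blue component, yellow component, hiding power constraints are tight.
Solving gives x1 = 1.762, x3 = 0.9972, x4 = 0.8243.
Objective = 2.69·1.762 + 5.28·0.9972 + 29.99·0.8243 = 34.7258.

€34.73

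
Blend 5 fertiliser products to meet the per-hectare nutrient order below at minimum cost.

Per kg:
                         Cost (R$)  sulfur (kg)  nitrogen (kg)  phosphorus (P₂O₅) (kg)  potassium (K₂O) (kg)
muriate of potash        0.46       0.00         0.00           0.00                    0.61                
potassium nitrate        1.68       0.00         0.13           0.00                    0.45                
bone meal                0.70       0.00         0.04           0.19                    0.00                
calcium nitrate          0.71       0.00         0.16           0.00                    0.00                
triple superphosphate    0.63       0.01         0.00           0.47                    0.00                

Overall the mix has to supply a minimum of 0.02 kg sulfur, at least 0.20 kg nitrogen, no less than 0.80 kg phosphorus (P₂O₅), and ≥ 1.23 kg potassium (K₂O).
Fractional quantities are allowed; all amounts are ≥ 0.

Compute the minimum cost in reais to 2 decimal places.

R$3.08

Let x1 = kg of muriate of potash, x2 = kg of potassium nitrate, x3 = kg of bone meal, x4 = kg of calcium nitrate, x5 = kg of triple superphosphate.
min 0.46x1 + 1.68x2 + 0.7x3 + 0.71x4 + 0.63x5 subject to:
  0.01x5 ≥ 0.02   (sulfur)
  0.13x2 + 0.04x3 + 0.16x4 ≥ 0.2   (nitrogen)
  0.19x3 + 0.47x5 ≥ 0.8   (phosphorus (P₂O₅))
  0.61x1 + 0.45x2 ≥ 1.23   (potassium (K₂O))
  x1, x2, x3, x4, x5 ≥ 0.
The minimum-cost mix takes nothing from potassium nitrate, bone meal — only muriate of potash, calcium nitrate, triple superphosphate. There the sulfur, nitrogen, potassium (K₂O) constraints are tight.
Optimal quantities: muriate of potash = 2.0164 kg, calcium nitrate = 1.25 kg, triple superphosphate = 2 kg.
Objective = 0.46·2.0164 + 0.71·1.25 + 0.63·2 = 3.07504.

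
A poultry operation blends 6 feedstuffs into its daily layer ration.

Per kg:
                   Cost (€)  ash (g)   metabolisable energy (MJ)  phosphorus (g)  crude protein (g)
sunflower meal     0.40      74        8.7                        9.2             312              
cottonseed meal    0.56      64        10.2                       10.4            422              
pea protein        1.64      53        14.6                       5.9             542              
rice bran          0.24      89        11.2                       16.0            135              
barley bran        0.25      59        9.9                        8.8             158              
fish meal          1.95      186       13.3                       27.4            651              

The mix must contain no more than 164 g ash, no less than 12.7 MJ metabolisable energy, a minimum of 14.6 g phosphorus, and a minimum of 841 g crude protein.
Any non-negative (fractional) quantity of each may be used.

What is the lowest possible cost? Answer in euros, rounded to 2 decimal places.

€1.10

Let x1 = kg of sunflower meal, x2 = kg of cottonseed meal, x3 = kg of pea protein, x4 = kg of rice bran, x5 = kg of barley bran, x6 = kg of fish meal.
Minimise 0.4x1 + 0.56x2 + 1.64x3 + 0.24x4 + 0.25x5 + 1.95x6 subject to:
  74x1 + 64x2 + 53x3 + 89x4 + 59x5 + 186x6 ≤ 164   (ash)
  8.7x1 + 10.2x2 + 14.6x3 + 11.2x4 + 9.9x5 + 13.3x6 ≥ 12.7   (metabolisable energy)
  9.2x1 + 10.4x2 + 5.9x3 + 16x4 + 8.8x5 + 27.4x6 ≥ 14.6   (phosphorus)
  312x1 + 422x2 + 542x3 + 135x4 + 158x5 + 651x6 ≥ 841   (crude protein)
  x1, x2, x3, x4, x5, x6 ≥ 0.
The cheapest feasible vertex uses only sunflower meal, cottonseed meal; pea protein, rice bran, barley bran, fish meal are not used. Binding constraints: ash and crude protein.
That vertex is x1 = 1.366, x2 = 0.9828.
Objective = 0.4·1.366 + 0.56·0.9828 = 1.0968.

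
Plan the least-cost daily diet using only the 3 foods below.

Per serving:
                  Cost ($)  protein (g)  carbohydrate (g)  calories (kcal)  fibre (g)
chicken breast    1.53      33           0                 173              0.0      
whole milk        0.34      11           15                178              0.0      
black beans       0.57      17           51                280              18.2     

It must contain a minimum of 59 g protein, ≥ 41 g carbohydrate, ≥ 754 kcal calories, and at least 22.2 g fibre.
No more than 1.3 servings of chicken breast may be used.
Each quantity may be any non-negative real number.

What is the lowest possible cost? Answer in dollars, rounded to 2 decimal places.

Treat it as an LP. Let x1 = servings of chicken breast, x2 = servings of whole milk, x3 = servings of black beans.
min 1.53x1 + 0.34x2 + 0.57x3 s.t.:
  33x1 + 11x2 + 17x3 ≥ 59   (protein)
  15x2 + 51x3 ≥ 41   (carbohydrate)
  173x1 + 178x2 + 280x3 ≥ 754   (calories)
  18.2x3 ≥ 22.2   (fibre)
  x1 ≤ 1.3
  x1, x2, x3 ≥ 0.
The cheapest feasible vertex uses only whole milk, black beans; chicken breast is not used. Binding constraints: protein and fibre.
Optimal quantities: whole milk = 3.479 servings, black beans = 1.22 servings.
Cost = 0.34·3.479 + 0.57·1.22 = 1.8783.

$1.88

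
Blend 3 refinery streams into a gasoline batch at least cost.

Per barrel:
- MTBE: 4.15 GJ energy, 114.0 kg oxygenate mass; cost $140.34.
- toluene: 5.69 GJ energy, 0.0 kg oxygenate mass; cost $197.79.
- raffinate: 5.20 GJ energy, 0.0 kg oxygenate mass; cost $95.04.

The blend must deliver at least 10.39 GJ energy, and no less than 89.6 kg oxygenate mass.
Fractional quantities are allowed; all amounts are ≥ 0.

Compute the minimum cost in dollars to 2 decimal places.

$240.58

Let x1 = barrels of MTBE, x2 = barrels of toluene, x3 = barrels of raffinate.
min 140.34x1 + 197.79x2 + 95.04x3 with:
  4.15x1 + 5.69x2 + 5.2x3 ≥ 10.39   (energy)
  114x1 ≥ 89.6   (oxygenate mass)
  x1, x2, x3 ≥ 0.
At the optimum only MTBE, raffinate are positive (toluene = 0). The energy and oxygenate mass requirements are met with equality.
Optimal quantities: MTBE = 0.78596 barrels, raffinate = 1.3708 barrels.
Objective = 140.34·0.78596 + 95.04·1.3708 = 240.5825.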